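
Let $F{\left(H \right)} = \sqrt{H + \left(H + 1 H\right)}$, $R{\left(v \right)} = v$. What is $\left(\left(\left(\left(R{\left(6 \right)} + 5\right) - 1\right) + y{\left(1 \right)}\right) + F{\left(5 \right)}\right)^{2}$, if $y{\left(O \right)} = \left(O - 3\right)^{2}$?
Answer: $\left(14 + \sqrt{15}\right)^{2} \approx 319.44$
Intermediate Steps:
$y{\left(O \right)} = \left(-3 + O\right)^{2}$
$F{\left(H \right)} = \sqrt{3} \sqrt{H}$ ($F{\left(H \right)} = \sqrt{H + \left(H + H\right)} = \sqrt{H + 2 H} = \sqrt{3 H} = \sqrt{3} \sqrt{H}$)
$\left(\left(\left(\left(R{\left(6 \right)} + 5\right) - 1\right) + y{\left(1 \right)}\right) + F{\left(5 \right)}\right)^{2} = \left(\left(\left(\left(6 + 5\right) - 1\right) + \left(-3 + 1\right)^{2}\right) + \sqrt{3} \sqrt{5}\right)^{2} = \left(\left(\left(11 - 1\right) + \left(-2\right)^{2}\right) + \sqrt{15}\right)^{2} = \left(\left(10 + 4\right) + \sqrt{15}\right)^{2} = \left(14 + \sqrt{15}\right)^{2}$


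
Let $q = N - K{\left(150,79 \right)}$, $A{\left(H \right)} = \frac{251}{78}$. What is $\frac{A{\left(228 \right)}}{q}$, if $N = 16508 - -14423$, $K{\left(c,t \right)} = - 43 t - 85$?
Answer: $\frac{251}{2684214} \approx 9.351 \cdot 10^{-5}$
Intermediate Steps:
$K{\left(c,t \right)} = -85 - 43 t$
$A{\left(H \right)} = \frac{251}{78}$ ($A{\left(H \right)} = 251 \cdot \frac{1}{78} = \frac{251}{78}$)
$N = 30931$ ($N = 16508 + 14423 = 30931$)
$q = 34413$ ($q = 30931 - \left(-85 - 3397\right) = 30931 - -3482 = 30931 + 3482 = 34413$)
$\frac{A{\left(228 \right)}}{q} = \frac{251}{78 \cdot 34413} = \frac{251}{78} \cdot \frac{1}{34413} = \frac{251}{2684214}$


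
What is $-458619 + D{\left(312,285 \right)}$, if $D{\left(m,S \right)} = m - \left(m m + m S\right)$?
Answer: $-644571$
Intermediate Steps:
$D{\left(m,S \right)} = m - m^{2} - S m$ ($D{\left(m,S \right)} = m - \left(m^{2} + S m\right) = m - m^{2} - S m$)
$-458619 + D{\left(312,285 \right)} = -458619 + 312 \left(1 - 285 - 312\right) = -458619 + 312 \left(-596\right) = -458619 - 185952 = -644571$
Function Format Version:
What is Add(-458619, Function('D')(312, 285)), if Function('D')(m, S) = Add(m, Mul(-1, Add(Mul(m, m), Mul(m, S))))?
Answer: -644571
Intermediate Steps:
Function('D')(m, S) = Add(m, Mul(-1, Pow(m, 2)), Mul(-1, S, m)) (Function('D')(m, S) = Add(m, Mul(-1, Add(Pow(m, 2), Mul(S, m)))) = Add(m, Add(Mul(-1, Pow(m, 2)), Mul(-1, S, m))) = Add(m, Mul(-1, Pow(m, 2)), Mul(-1, S, m)))
Add(-458619, Function('D')(312, 285)) = Add(-458619, Mul(312, Add(1, Mul(-1, 285), Mul(-1, 312)))) = Add(-458619, Mul(312, Add(1, -285, -312))) = Add(-458619, Mul(312, -596)) = Add(-458619, -185952) = -644571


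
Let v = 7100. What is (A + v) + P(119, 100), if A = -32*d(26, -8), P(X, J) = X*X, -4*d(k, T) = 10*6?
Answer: 21741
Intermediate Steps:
d(k, T) = -15 (d(k, T) = -5*6/2 = -¼*60 = -15)
P(X, J) = X²
A = 480 (A = -32*(-15) = 480)
(A + v) + P(119, 100) = (480 + 7100) + 119² = 7580 + 14161 = 21741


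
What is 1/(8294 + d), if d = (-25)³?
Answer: -1/7331 ≈ -0.00013641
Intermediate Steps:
d = -15625
1/(8294 + d) = 1/(8294 - 15625) = 1/(-7331) = -1/7331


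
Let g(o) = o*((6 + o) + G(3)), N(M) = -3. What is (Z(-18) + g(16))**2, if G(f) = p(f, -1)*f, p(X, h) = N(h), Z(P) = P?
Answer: 36100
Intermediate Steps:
p(X, h) = -3
G(f) = -3*f
g(o) = o*(-3 + o) (g(o) = o*((6 + o) - 3*3) = o*((6 + o) - 9) = o*(-3 + o))
(Z(-18) + g(16))**2 = (-18 + 16*(-3 + 16))**2 = (-18 + 16*13)**2 = (-18 + 208)**2 = 190**2 = 36100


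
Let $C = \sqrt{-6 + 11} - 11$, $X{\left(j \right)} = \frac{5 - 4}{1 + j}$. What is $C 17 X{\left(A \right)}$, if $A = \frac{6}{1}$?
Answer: $- \frac{187}{7} + \frac{17 \sqrt{5}}{7} \approx -21.284$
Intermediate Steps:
$A = 6$ ($A = 6 \cdot 1 = 6$)
$X{\left(j \right)} = \frac{1}{1 + j}$ ($X{\left(j \right)} = 1 \frac{1}{1 + j} = \frac{1}{1 + j}$)
$C = -11 + \sqrt{5}$ ($C = \sqrt{5} - 11 = -11 + \sqrt{5} \approx -8.7639$)
$C 17 X{\left(A \right)} = \frac{\left(-11 + \sqrt{5}\right) 17}{1 + 6} = \frac{-187 + 17 \sqrt{5}}{7} = \left(-187 + 17 \sqrt{5}\right) \frac{1}{7} = - \frac{187}{7} + \frac{17 \sqrt{5}}{7}$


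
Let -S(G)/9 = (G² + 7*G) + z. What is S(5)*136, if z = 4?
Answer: -78336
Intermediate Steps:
S(G) = -36 - 63*G - 9*G² (S(G) = -9*((G² + 7*G) + 4) = -9*(4 + G² + 7*G) = -36 - 63*G - 9*G²)
S(5)*136 = (-36 - 63*5 - 9*5²)*136 = (-36 - 315 - 9*25)*136 = (-36 - 315 - 225)*136 = -576*136 = -78336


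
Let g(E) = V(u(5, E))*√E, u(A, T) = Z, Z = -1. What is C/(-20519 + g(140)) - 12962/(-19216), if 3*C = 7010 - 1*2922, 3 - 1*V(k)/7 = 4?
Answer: 7380005382367/12135552568824 + 57232*√35/1263067503 ≈ 0.60840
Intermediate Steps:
u(A, T) = -1
V(k) = -7 (V(k) = 21 - 7*4 = 21 - 28 = -7)
C = 4088/3 (C = (7010 - 1*2922)/3 = (7010 - 2922)/3 = (⅓)*4088 = 4088/3 ≈ 1362.7)
g(E) = -7*√E
C/(-20519 + g(140)) - 12962/(-19216) = 4088/(3*(-20519 - 14*√35)) - 12962/(-19216) = 4088/(3*(-20519 - 14*√35)) - 12962*(-1/19216) = 4088/(3*(-20519 - 14*√35)) + 6481/9608 = 6481/9608 + 4088/(3*(-20519 - 14*√35))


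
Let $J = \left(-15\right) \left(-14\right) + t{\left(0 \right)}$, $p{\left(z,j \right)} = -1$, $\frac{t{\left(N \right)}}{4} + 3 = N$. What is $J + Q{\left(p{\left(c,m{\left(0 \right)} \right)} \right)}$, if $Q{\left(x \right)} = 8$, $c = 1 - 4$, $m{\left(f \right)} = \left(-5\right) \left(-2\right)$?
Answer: $206$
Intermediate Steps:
$m{\left(f \right)} = 10$
$c = -3$ ($c = 1 - 4 = -3$)
$t{\left(N \right)} = -12 + 4 N$
$J = 198$ ($J = \left(-15\right) \left(-14\right) + \left(-12 + 4 \cdot 0\right) = 210 + \left(-12 + 0\right) = 210 - 12 = 198$)
$J + Q{\left(p{\left(c,m{\left(0 \right)} \right)} \right)} = 198 + 8 = 206$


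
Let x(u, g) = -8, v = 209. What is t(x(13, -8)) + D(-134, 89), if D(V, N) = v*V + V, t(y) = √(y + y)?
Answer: -28140 + 4*I ≈ -28140.0 + 4.0*I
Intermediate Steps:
t(y) = √2*√y (t(y) = √(2*y) = √2*√y)
D(V, N) = 210*V (D(V, N) = 209*V + V = 210*V)
t(x(13, -8)) + D(-134, 89) = √2*√(-8) + 210*(-134) = √2*(2*I*√2) - 28140 = 4*I - 28140 = -28140 + 4*I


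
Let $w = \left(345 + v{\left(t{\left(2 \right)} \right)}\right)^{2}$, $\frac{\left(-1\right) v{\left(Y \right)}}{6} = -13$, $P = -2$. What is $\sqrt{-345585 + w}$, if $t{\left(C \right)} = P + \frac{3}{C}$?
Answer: $16 i \sqrt{651} \approx 408.24 i$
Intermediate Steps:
$t{\left(C \right)} = -2 + \frac{3}{C}$
$v{\left(Y \right)} = 78$ ($v{\left(Y \right)} = \left(-6\right) \left(-13\right) = 78$)
$w = 178929$ ($w = \left(345 + 78\right)^{2} = 423^{2} = 178929$)
$\sqrt{-345585 + w} = \sqrt{-345585 + 178929} = \sqrt{-166656} = 16 i \sqrt{651}$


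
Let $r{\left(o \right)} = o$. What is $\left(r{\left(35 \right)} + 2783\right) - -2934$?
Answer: $5752$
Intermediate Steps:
$\left(r{\left(35 \right)} + 2783\right) - -2934 = \left(35 + 2783\right) - -2934 = 2818 + 2934 = 5752$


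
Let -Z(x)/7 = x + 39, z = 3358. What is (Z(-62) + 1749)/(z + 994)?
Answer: 955/2176 ≈ 0.43888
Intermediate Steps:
Z(x) = -273 - 7*x (Z(x) = -7*(x + 39) = -7*(39 + x) = -273 - 7*x)
(Z(-62) + 1749)/(z + 994) = ((-273 - 7*(-62)) + 1749)/(3358 + 994) = ((-273 + 434) + 1749)/4352 = (161 + 1749)*(1/4352) = 1910*(1/4352) = 955/2176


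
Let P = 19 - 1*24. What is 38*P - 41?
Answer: -231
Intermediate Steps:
P = -5 (P = 19 - 24 = -5)
38*P - 41 = 38*(-5) - 41 = -190 - 41 = -231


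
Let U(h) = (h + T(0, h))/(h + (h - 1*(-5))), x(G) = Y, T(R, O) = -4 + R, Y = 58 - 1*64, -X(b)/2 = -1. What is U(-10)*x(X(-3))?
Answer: -28/5 ≈ -5.6000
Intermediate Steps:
X(b) = 2 (X(b) = -2*(-1) = 2)
Y = -6 (Y = 58 - 64 = -6)
x(G) = -6
U(h) = (-4 + h)/(5 + 2*h) (U(h) = (h + (-4 + 0))/(h + (h - 1*(-5))) = (h - 4)/(h + (h + 5)) = (-4 + h)/(h + (5 + h)) = (-4 + h)/(5 + 2*h))
U(-10)*x(X(-3)) = ((-4 - 10)/(5 + 2*(-10)))*(-6) = (-14/(5 - 20))*(-6) = (-14/(-15))*(-6) = -1/15*(-14)*(-6) = (14/15)*(-6) = -28/5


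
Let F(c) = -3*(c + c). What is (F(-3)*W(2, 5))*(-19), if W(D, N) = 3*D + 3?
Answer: -3078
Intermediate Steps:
W(D, N) = 3 + 3*D
F(c) = -6*c
(F(-3)*W(2, 5))*(-19) = ((-6*(-3))*(3 + 3*2))*(-19) = (18*(3 + 6))*(-19) = (18*9)*(-19) = 162*(-19) = -3078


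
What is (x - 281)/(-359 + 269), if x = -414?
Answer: 139/18 ≈ 7.7222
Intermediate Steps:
(x - 281)/(-359 + 269) = (-414 - 281)/(-359 + 269) = -695/(-90) = -695*(-1/90) = 139/18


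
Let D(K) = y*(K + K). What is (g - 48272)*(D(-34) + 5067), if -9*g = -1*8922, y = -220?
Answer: -2840669734/3 ≈ -9.4689e+8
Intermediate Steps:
g = 2974/3 (g = -(-1)*8922/9 = -⅑*(-8922) = 2974/3 ≈ 991.33)
D(K) = -440*K (D(K) = -220*(K + K) = -440*K)
(g - 48272)*(D(-34) + 5067) = (2974/3 - 48272)*(-440*(-34) + 5067) = -141842*(14960 + 5067)/3 = -141842/3*20027 = -2840669734/3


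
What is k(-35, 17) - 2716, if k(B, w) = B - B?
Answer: -2716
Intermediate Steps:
k(B, w) = 0
k(-35, 17) - 2716 = 0 - 2716 = -2716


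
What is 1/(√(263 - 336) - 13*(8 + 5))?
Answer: -169/28634 - I*√73/28634 ≈ -0.0059021 - 0.00029839*I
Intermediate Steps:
1/(√(263 - 336) - 13*(8 + 5)) = 1/(√(-73) - 13*13) = 1/(I*√73 - 169) = 1/(-169 + I*√73)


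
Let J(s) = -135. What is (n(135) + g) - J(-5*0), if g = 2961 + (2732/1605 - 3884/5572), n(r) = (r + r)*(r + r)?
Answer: 169911444161/2235765 ≈ 75997.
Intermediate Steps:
n(r) = 4*r**2 (n(r) = (2*r)*(2*r) = 4*r**2)
g = 6622347386/2235765 (g = 2961 + (2732*(1/1605) - 3884*1/5572) = 2961 + (2732/1605 - 971/1393) = 2961 + 2247221/2235765 = 6622347386/2235765 ≈ 2962.0)
(n(135) + g) - J(-5*0) = (4*135**2 + 6622347386/2235765) - 1*(-135) = (4*18225 + 6622347386/2235765) + 135 = (72900 + 6622347386/2235765) + 135 = 169609615886/2235765 + 135 = 169911444161/2235765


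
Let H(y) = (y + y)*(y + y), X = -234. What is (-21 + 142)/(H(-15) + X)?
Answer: 121/666 ≈ 0.18168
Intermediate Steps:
H(y) = 4*y**2 (H(y) = (2*y)*(2*y) = 4*y**2)
(-21 + 142)/(H(-15) + X) = (-21 + 142)/(4*(-15)**2 - 234) = 121/(4*225 - 234) = 121/(900 - 234) = 121/666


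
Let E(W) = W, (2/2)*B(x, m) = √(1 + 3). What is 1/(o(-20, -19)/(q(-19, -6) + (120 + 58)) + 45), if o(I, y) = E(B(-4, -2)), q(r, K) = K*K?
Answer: 107/4816 ≈ 0.022218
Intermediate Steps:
q(r, K) = K²
B(x, m) = 2 (B(x, m) = √(1 + 3) = √4 = 2)
o(I, y) = 2
1/(o(-20, -19)/(q(-19, -6) + (120 + 58)) + 45) = 1/(2/((-6)² + (120 + 58)) + 45) = 1/(2/(36 + 178) + 45) = 1/(2/214 + 45) = 1/(2*(1/214) + 45) = 1/(1/107 + 45) = 1/(4816/107) = 107/4816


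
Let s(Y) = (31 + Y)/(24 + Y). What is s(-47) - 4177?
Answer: -96055/23 ≈ -4176.3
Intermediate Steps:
s(Y) = (31 + Y)/(24 + Y)
s(-47) - 4177 = (31 - 47)/(24 - 47) - 4177 = -16/(-23) - 4177 = -1/23*(-16) - 4177 = 16/23 - 4177 = -96055/23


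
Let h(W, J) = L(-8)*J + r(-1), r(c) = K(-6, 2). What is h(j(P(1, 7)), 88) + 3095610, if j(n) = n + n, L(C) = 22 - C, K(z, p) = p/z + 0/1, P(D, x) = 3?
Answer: 9294749/3 ≈ 3.0982e+6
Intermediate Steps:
K(z, p) = p/z (K(z, p) = p/z + 0*1 = p/z + 0 = p/z)
r(c) = -⅓ (r(c) = 2/(-6) = 2*(-⅙) = -⅓)
j(n) = 2*n
h(W, J) = -⅓ + 30*J (h(W, J) = (22 - 1*(-8))*J - ⅓ = (22 + 8)*J - ⅓ = 30*J - ⅓ = -⅓ + 30*J)
h(j(P(1, 7)), 88) + 3095610 = (-⅓ + 30*88) + 3095610 = (-⅓ + 2640) + 3095610 = 7919/3 + 3095610 = 9294749/3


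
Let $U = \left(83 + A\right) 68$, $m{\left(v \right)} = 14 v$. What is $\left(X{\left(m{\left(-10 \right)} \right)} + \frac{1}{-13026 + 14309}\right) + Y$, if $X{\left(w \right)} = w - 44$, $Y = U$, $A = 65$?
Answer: $\frac{12676041}{1283} \approx 9880.0$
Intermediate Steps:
$U = 10064$ ($U = \left(83 + 65\right) 68 = 148 \cdot 68 = 10064$)
$Y = 10064$
$X{\left(w \right)} = -44 + w$ ($X{\left(w \right)} = w - 44 = -44 + w$)
$\left(X{\left(m{\left(-10 \right)} \right)} + \frac{1}{-13026 + 14309}\right) + Y = \left(\left(-44 + 14 \left(-10\right)\right) + \frac{1}{-13026 + 14309}\right) + 10064 = \left(\left(-44 - 140\right) + \frac{1}{1283}\right) + 10064 = \left(-184 + \frac{1}{1283}\right) + 10064 = - \frac{236071}{1283} + 10064 = \frac{12676041}{1283}$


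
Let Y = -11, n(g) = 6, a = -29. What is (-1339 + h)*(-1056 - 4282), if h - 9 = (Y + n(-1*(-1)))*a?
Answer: 6325530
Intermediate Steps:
h = 154 (h = 9 + (-11 + 6)*(-29) = 9 - 5*(-29) = 9 + 145 = 154)
(-1339 + h)*(-1056 - 4282) = (-1339 + 154)*(-1056 - 4282) = -1185*(-5338) = 6325530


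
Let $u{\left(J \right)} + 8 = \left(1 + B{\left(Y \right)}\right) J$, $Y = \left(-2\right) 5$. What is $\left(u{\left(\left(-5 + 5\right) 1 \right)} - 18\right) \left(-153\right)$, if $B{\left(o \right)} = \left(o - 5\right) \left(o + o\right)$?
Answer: $3978$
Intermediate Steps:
$Y = -10$
$B{\left(o \right)} = 2 o \left(-5 + o\right)$ ($B{\left(o \right)} = \left(-5 + o\right) 2 o = 2 o \left(-5 + o\right)$)
$u{\left(J \right)} = -8 + 301 J$ ($u{\left(J \right)} = -8 + \left(1 + 2 \left(-10\right) \left(-5 - 10\right)\right) J = -8 + \left(1 + 2 \left(-10\right) \left(-15\right)\right) J = -8 + \left(1 + 300\right) J = -8 + 301 J$)
$\left(u{\left(\left(-5 + 5\right) 1 \right)} - 18\right) \left(-153\right) = \left(\left(-8 + 301 \left(-5 + 5\right) 1\right) - 18\right) \left(-153\right) = \left(\left(-8 + 301 \cdot 0 \cdot 1\right) - 18\right) \left(-153\right) = \left(\left(-8 + 301 \cdot 0\right) - 18\right) \left(-153\right) = \left(\left(-8 + 0\right) - 18\right) \left(-153\right) = \left(-8 - 18\right) \left(-153\right) = \left(-26\right) \left(-153\right) = 3978$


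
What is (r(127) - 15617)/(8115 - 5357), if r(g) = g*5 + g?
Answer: -14855/2758 ≈ -5.3861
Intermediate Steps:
r(g) = 6*g (r(g) = 5*g + g = 6*g)
(r(127) - 15617)/(8115 - 5357) = (6*127 - 15617)/(8115 - 5357) = (762 - 15617)/2758 = -14855*1/2758 = -14855/2758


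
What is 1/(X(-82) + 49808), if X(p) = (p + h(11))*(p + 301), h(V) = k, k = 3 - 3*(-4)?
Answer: 1/35135 ≈ 2.8462e-5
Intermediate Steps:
k = 15 (k = 3 + 12 = 15)
h(V) = 15
X(p) = (15 + p)*(301 + p) (X(p) = (p + 15)*(p + 301) = (15 + p)*(301 + p))
1/(X(-82) + 49808) = 1/((4515 + (-82)² + 316*(-82)) + 49808) = 1/((4515 + 6724 - 25912) + 49808) = 1/(-14673 + 49808) = 1/35135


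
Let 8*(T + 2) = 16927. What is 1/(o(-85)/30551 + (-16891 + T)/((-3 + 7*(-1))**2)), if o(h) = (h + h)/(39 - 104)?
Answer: -317730400/46951391171 ≈ -0.0067672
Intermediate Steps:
o(h) = -2*h/65 (o(h) = (2*h)/(-65) = (2*h)*(-1/65) = -2*h/65)
T = 16911/8 (T = -2 + (1/8)*16927 = -2 + 16927/8 = 16911/8 ≈ 2113.9)
1/(o(-85)/30551 + (-16891 + T)/((-3 + 7*(-1))**2)) = 1/(-2/65*(-85)/30551 + (-16891 + 16911/8)/((-3 + 7*(-1))**2)) = 1/((34/13)*(1/30551) - 118217/(8*(-3 - 7)**2)) = 1/(34/397163 - 118217/(8*((-10)**2))) = 1/(34/397163 - 118217/8/100) = 1/(34/397163 - 118217/8*1/100) = 1/(34/397163 - 118217/800) = 1/(-46951391171/317730400) = -317730400/46951391171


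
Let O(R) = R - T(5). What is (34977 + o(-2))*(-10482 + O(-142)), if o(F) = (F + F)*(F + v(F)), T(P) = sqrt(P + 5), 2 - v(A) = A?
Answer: -371510656 - 34969*sqrt(10) ≈ -3.7162e+8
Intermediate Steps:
v(A) = 2 - A
T(P) = sqrt(5 + P)
O(R) = R - sqrt(10) (O(R) = R - sqrt(5 + 5) = R - sqrt(10))
o(F) = 4*F (o(F) = (F + F)*(F + (2 - F)) = (2*F)*2 = 4*F)
(34977 + o(-2))*(-10482 + O(-142)) = (34977 + 4*(-2))*(-10482 + (-142 - sqrt(10))) = (34977 - 8)*(-10624 - sqrt(10)) = 34969*(-10624 - sqrt(10)) = -371510656 - 34969*sqrt(10)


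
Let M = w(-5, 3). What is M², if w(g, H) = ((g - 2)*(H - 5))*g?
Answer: 4900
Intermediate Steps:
w(g, H) = g*(-5 + H)*(-2 + g) (w(g, H) = ((-2 + g)*(-5 + H))*g = ((-5 + H)*(-2 + g))*g = g*(-5 + H)*(-2 + g))
M = -70 (M = -5*(10 - 5*(-5) - 2*3 + 3*(-5)) = -5*(10 + 25 - 6 - 15) = -5*14 = -70)
M² = (-70)² = 4900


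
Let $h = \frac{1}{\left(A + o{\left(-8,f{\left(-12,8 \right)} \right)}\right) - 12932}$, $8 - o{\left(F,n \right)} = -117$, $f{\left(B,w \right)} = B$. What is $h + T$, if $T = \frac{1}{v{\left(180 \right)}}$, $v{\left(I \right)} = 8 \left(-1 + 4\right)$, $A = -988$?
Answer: $\frac{13771}{331080} \approx 0.041594$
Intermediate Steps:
$o{\left(F,n \right)} = 125$ ($o{\left(F,n \right)} = 8 - -117 = 8 + 117 = 125$)
$v{\left(I \right)} = 24$ ($v{\left(I \right)} = 8 \cdot 3 = 24$)
$h = - \frac{1}{13795}$ ($h = \frac{1}{\left(-988 + 125\right) - 12932} = \frac{1}{-863 - 12932} = \frac{1}{-13795} = - \frac{1}{13795} \approx -7.249 \cdot 10^{-5}$)
$T = \frac{1}{24} \approx 0.041667$
$h + T = - \frac{1}{13795} + \frac{1}{24} = \frac{13771}{331080}$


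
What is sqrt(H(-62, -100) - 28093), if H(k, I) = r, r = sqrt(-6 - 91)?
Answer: sqrt(-28093 + I*sqrt(97)) ≈ 0.029 + 167.61*I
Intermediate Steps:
r = I*sqrt(97) (r = sqrt(-97) = I*sqrt(97) ≈ 9.8489*I)
H(k, I) = I*sqrt(97)
sqrt(H(-62, -100) - 28093) = sqrt(I*sqrt(97) - 28093) = sqrt(-28093 + I*sqrt(97))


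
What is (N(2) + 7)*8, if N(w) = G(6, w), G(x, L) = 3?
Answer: 80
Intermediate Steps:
N(w) = 3
(N(2) + 7)*8 = (3 + 7)*8 = 10*8 = 80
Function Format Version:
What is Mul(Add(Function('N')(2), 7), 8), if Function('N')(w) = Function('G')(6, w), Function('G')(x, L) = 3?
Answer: 80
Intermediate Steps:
Function('N')(w) = 3
Mul(Add(Function('N')(2), 7), 8) = Mul(Add(3, 7), 8) = Mul(10, 8) = 80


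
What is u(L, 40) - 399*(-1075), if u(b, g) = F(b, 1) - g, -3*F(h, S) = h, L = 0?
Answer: 428885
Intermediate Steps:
F(h, S) = -h/3
u(b, g) = -g - b/3 (u(b, g) = -b/3 - g = -g - b/3)
u(L, 40) - 399*(-1075) = (-1*40 - 1/3*0) - 399*(-1075) = (-40 + 0) + 428925 = -40 + 428925 = 428885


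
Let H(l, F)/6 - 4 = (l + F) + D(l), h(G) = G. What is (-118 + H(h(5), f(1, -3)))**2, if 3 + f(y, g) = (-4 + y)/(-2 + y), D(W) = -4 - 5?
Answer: 13924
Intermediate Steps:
D(W) = -9
f(y, g) = -3 + (-4 + y)/(-2 + y)
H(l, F) = -30 + 6*F + 6*l (H(l, F) = 24 + 6*((l + F) - 9) = 24 + 6*((F + l) - 9) = 24 + 6*(-9 + F + l) = 24 + (-54 + 6*F + 6*l) = -30 + 6*F + 6*l)
(-118 + H(h(5), f(1, -3)))**2 = (-118 + (-30 + 6*(2*(1 - 1*1)/(-2 + 1)) + 6*5))**2 = (-118 + (-30 + 6*(2*(1 - 1)/(-1)) + 30))**2 = (-118 + (-30 + 6*(2*(-1)*0) + 30))**2 = (-118 + (-30 + 6*0 + 30))**2 = (-118 + (-30 + 0 + 30))**2 = (-118 + 0)**2 = (-118)**2 = 13924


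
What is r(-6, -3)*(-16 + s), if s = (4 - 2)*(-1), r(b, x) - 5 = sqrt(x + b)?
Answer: -90 - 54*I ≈ -90.0 - 54.0*I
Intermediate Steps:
r(b, x) = 5 + sqrt(b + x) (r(b, x) = 5 + sqrt(x + b) = 5 + sqrt(b + x))
s = -2 (s = 2*(-1) = -2)
r(-6, -3)*(-16 + s) = (5 + sqrt(-6 - 3))*(-16 - 2) = (5 + sqrt(-9))*(-18) = (5 + 3*I)*(-18) = -90 - 54*I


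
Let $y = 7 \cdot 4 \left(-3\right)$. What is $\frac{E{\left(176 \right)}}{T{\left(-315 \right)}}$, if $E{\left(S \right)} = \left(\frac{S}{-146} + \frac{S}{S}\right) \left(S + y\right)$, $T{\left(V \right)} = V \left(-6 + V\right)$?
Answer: $- \frac{92}{492093} \approx -0.00018696$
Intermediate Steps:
$y = -84$ ($y = 28 \left(-3\right) = -84$)
$E{\left(S \right)} = \left(1 - \frac{S}{146}\right) \left(-84 + S\right)$ ($E{\left(S \right)} = \left(\frac{S}{-146} + \frac{S}{S}\right) \left(S - 84\right) = \left(S \left(- \frac{1}{146}\right) + 1\right) \left(-84 + S\right) = \left(- \frac{S}{146} + 1\right) \left(-84 + S\right) = \left(1 - \frac{S}{146}\right) \left(-84 + S\right)$)
$\frac{E{\left(176 \right)}}{T{\left(-315 \right)}} = \frac{-84 - \frac{176^{2}}{146} + \frac{115}{73} \cdot 176}{\left(-315\right) \left(-6 - 315\right)} = \frac{-84 - \frac{15488}{73} + \frac{20240}{73}}{\left(-315\right) \left(-321\right)} = \frac{-84 - \frac{15488}{73} + \frac{20240}{73}}{101115} = \left(- \frac{1380}{73}\right) \frac{1}{101115} = - \frac{92}{492093}$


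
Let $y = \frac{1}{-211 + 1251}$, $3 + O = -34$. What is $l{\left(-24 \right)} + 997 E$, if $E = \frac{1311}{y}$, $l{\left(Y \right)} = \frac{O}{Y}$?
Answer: $\frac{32624392357}{24} \approx 1.3593 \cdot 10^{9}$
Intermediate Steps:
$O = -37$ ($O = -3 - 34 = -37$)
$y = \frac{1}{1040} \approx 0.00096154$
$l{\left(Y \right)} = - \frac{37}{Y}$
$E = 1363440$ ($E = 1311 \frac{1}{\frac{1}{1040}} = 1311 \cdot 1040 = 1363440$)
$l{\left(-24 \right)} + 997 E = - \frac{37}{-24} + 997 \cdot 1363440 = \left(-37\right) \left(- \frac{1}{24}\right) + 1359349680 = \frac{37}{24} + 1359349680 = \frac{32624392357}{24}$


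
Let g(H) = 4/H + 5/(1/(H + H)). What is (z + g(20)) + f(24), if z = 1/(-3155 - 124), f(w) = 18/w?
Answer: 13178281/65580 ≈ 200.95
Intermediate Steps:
z = -1/3279 (z = 1/(-3279) = -1/3279 ≈ -0.00030497)
g(H) = 4/H + 10*H (g(H) = 4/H + 5/(1/(2*H)) = 4/H + 5/((1/(2*H))) = 4/H + 5*(2*H) = 4/H + 10*H)
(z + g(20)) + f(24) = (-1/3279 + (4/20 + 10*20)) + 18/24 = (-1/3279 + (4*(1/20) + 200)) + 18*(1/24) = (-1/3279 + (⅕ + 200)) + ¾ = (-1/3279 + 1001/5) + ¾ = 3282274/16395 + ¾ = 13178281/65580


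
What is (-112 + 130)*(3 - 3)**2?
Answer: 0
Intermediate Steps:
(-112 + 130)*(3 - 3)**2 = 18*0**2 = 18*0 = 0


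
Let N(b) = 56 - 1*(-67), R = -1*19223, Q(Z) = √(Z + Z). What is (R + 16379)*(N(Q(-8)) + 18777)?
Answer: -53751600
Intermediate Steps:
Q(Z) = √2*√Z (Q(Z) = √(2*Z) = √2*√Z)
R = -19223
N(b) = 123 (N(b) = 56 + 67 = 123)
(R + 16379)*(N(Q(-8)) + 18777) = (-19223 + 16379)*(123 + 18777) = -2844*18900 = -53751600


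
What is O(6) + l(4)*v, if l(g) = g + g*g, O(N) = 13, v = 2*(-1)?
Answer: -27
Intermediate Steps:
v = -2
l(g) = g + g²
O(6) + l(4)*v = 13 + (4*(1 + 4))*(-2) = 13 + (4*5)*(-2) = 13 + 20*(-2) = 13 - 40 = -27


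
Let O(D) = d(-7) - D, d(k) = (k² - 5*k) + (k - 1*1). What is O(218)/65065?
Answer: -142/65065 ≈ -0.0021824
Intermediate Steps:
d(k) = -1 + k² - 4*k (d(k) = (k² - 5*k) + (k - 1) = (k² - 5*k) + (-1 + k) = -1 + k² - 4*k)
O(D) = 76 - D (O(D) = (-1 + (-7)² - 4*(-7)) - D = (-1 + 49 + 28) - D = 76 - D)
O(218)/65065 = (76 - 1*218)/65065 = (76 - 218)*(1/65065) = -142*1/65065 = -142/65065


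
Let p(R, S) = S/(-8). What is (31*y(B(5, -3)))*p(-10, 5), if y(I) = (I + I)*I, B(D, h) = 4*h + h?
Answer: -34875/4 ≈ -8718.8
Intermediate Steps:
B(D, h) = 5*h
p(R, S) = -S/8 (p(R, S) = S*(-⅛) = -S/8)
y(I) = 2*I² (y(I) = (2*I)*I = 2*I²)
(31*y(B(5, -3)))*p(-10, 5) = (31*(2*(5*(-3))²))*(-⅛*5) = (31*(2*(-15)²))*(-5/8) = (31*(2*225))*(-5/8) = (31*450)*(-5/8) = 13950*(-5/8) = -34875/4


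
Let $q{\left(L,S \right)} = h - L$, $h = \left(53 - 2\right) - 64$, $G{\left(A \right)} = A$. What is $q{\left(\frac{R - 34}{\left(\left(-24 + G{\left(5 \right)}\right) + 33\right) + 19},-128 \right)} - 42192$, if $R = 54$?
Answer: $- \frac{1392785}{33} \approx -42206.0$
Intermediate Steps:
$h = -13$ ($h = 51 - 64 = -13$)
$q{\left(L,S \right)} = -13 - L$
$q{\left(\frac{R - 34}{\left(\left(-24 + G{\left(5 \right)}\right) + 33\right) + 19},-128 \right)} - 42192 = \left(-13 - \frac{54 - 34}{\left(\left(-24 + 5\right) + 33\right) + 19}\right) - 42192 = \left(-13 - \frac{20}{\left(-19 + 33\right) + 19}\right) - 42192 = \left(-13 - \frac{20}{14 + 19}\right) - 42192 = \left(-13 - \frac{20}{33}\right) - 42192 = - \frac{449}{33} - 42192 = - \frac{1392785}{33}$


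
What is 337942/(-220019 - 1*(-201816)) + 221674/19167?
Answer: -2442202492/348896901 ≈ -6.9998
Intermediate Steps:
337942/(-220019 - 1*(-201816)) + 221674/19167 = 337942/(-220019 + 201816) + 221674*(1/19167) = 337942/(-18203) + 221674/19167 = 337942*(-1/18203) + 221674/19167 = -337942/18203 + 221674/19167 = -2442202492/348896901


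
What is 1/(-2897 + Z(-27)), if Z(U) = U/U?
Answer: -1/2896 ≈ -0.00034530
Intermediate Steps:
Z(U) = 1
1/(-2897 + Z(-27)) = 1/(-2897 + 1) = 1/(-2896) = -1/2896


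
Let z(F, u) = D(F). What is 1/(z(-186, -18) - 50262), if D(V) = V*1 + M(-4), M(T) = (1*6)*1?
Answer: -1/50442 ≈ -1.9825e-5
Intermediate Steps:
M(T) = 6 (M(T) = 6*1 = 6)
D(V) = 6 + V (D(V) = V*1 + 6 = V + 6 = 6 + V)
z(F, u) = 6 + F
1/(z(-186, -18) - 50262) = 1/((6 - 186) - 50262) = 1/(-180 - 50262) = 1/(-50442) = -1/50442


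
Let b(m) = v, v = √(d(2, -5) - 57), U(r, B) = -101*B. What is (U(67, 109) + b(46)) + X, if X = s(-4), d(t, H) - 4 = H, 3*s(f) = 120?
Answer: -10969 + I*√58 ≈ -10969.0 + 7.6158*I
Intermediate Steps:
s(f) = 40 (s(f) = (⅓)*120 = 40)
d(t, H) = 4 + H
X = 40
v = I*√58 (v = √((4 - 5) - 57) = √(-1 - 57) = √(-58) = I*√58 ≈ 7.6158*I)
b(m) = I*√58
(U(67, 109) + b(46)) + X = (-101*109 + I*√58) + 40 = (-11009 + I*√58) + 40 = -10969 + I*√58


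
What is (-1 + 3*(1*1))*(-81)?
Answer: -162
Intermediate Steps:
(-1 + 3*(1*1))*(-81) = (-1 + 3*1)*(-81) = (-1 + 3)*(-81) = 2*(-81) = -162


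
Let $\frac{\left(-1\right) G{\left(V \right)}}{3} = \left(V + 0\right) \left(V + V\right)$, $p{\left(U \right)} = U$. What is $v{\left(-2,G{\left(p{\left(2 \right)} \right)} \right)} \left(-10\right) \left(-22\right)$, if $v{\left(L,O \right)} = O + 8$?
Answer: $-3520$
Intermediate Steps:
$G{\left(V \right)} = - 6 V^{2}$ ($G{\left(V \right)} = - 3 \left(V + 0\right) \left(V + V\right) = - 3 V 2 V = - 3 \cdot 2 V^{2} = - 6 V^{2}$)
$v{\left(L,O \right)} = 8 + O$
$v{\left(-2,G{\left(p{\left(2 \right)} \right)} \right)} \left(-10\right) \left(-22\right) = \left(8 - 6 \cdot 2^{2}\right) \left(-10\right) \left(-22\right) = \left(8 - 24\right) \left(-10\right) \left(-22\right) = \left(-16\right) \left(-10\right) \left(-22\right) = 160 \left(-22\right) = -3520$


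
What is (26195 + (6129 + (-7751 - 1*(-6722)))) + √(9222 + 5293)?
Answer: 31295 + √14515 ≈ 31415.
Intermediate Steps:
(26195 + (6129 + (-7751 - 1*(-6722)))) + √(9222 + 5293) = (26195 + (6129 + (-7751 + 6722))) + √14515 = (26195 + (6129 - 1029)) + √14515 = (26195 + 5100) + √14515 = 31295 + √14515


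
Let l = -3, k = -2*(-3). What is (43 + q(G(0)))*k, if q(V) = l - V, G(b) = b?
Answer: 240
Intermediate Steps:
k = 6
q(V) = -3 - V
(43 + q(G(0)))*k = (43 + (-3 - 1*0))*6 = (43 + (-3 + 0))*6 = (43 - 3)*6 = 40*6 = 240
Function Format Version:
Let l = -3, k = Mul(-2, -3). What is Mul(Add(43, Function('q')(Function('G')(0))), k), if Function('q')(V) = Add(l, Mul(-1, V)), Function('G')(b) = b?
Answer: 240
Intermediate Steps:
k = 6
Function('q')(V) = Add(-3, Mul(-1, V))
Mul(Add(43, Function('q')(Function('G')(0))), k) = Mul(Add(43, Add(-3, Mul(-1, 0))), 6) = Mul(Add(43, Add(-3, 0)), 6) = Mul(Add(43, -3), 6) = Mul(40, 6) = 240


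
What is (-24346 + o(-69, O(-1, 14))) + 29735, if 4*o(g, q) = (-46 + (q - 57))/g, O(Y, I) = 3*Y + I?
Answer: 16168/3 ≈ 5389.3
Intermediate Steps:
O(Y, I) = I + 3*Y
o(g, q) = (-103 + q)/(4*g) (o(g, q) = ((-46 + (q - 57))/g)/4 = ((-46 + (-57 + q))/g)/4 = ((-103 + q)/g)/4 = (-103 + q)/(4*g))
(-24346 + o(-69, O(-1, 14))) + 29735 = (-24346 + (¼)*(-103 + (14 + 3*(-1)))/(-69)) + 29735 = (-24346 + (¼)*(-1/69)*(-103 + (14 - 3))) + 29735 = (-24346 + (¼)*(-1/69)*(-103 + 11)) + 29735 = (-24346 + (¼)*(-1/69)*(-92)) + 29735 = (-24346 + ⅓) + 29735 = -73037/3 + 29735 = 16168/3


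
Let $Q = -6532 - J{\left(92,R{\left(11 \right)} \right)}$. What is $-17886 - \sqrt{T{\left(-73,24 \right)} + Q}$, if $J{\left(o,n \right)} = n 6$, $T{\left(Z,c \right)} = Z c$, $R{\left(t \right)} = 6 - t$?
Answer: $-17886 - i \sqrt{8254} \approx -17886.0 - 90.852 i$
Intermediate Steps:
$J{\left(o,n \right)} = 6 n$
$Q = -6502$ ($Q = -6532 - 6 \left(6 - 11\right) = -6532 - 6 \left(-5\right) = -6532 - -30 = -6532 + 30 = -6502$)
$-17886 - \sqrt{T{\left(-73,24 \right)} + Q} = -17886 - \sqrt{\left(-73\right) 24 - 6502} = -17886 - \sqrt{-1752 - 6502} = -17886 - \sqrt{-8254} = -17886 - i \sqrt{8254}$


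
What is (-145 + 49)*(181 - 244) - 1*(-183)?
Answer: 6231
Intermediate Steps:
(-145 + 49)*(181 - 244) - 1*(-183) = -96*(-63) + 183 = 6048 + 183 = 6231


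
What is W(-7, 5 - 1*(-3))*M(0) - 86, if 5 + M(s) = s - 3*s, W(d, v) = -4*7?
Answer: 54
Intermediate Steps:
W(d, v) = -28
M(s) = -5 - 2*s (M(s) = -5 + (s - 3*s) = -5 - 2*s)
W(-7, 5 - 1*(-3))*M(0) - 86 = -28*(-5 - 2*0) - 86 = -28*(-5 + 0) - 86 = -28*(-5) - 86 = 140 - 86 = 54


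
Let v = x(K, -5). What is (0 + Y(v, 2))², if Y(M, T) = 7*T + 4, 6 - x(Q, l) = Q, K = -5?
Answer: 324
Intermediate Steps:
x(Q, l) = 6 - Q
v = 11 (v = 6 - 1*(-5) = 6 + 5 = 11)
Y(M, T) = 4 + 7*T
(0 + Y(v, 2))² = (0 + (4 + 7*2))² = (0 + (4 + 14))² = (0 + 18)² = 18² = 324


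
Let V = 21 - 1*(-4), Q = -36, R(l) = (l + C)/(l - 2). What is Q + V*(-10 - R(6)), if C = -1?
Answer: -1269/4 ≈ -317.25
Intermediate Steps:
R(l) = (-1 + l)/(-2 + l) (R(l) = (l - 1)/(l - 2) = (-1 + l)/(-2 + l))
V = 25 (V = 21 + 4 = 25)
Q + V*(-10 - R(6)) = -36 + 25*(-10 - (-1 + 6)/(-2 + 6)) = -36 + 25*(-10 - 5/4) = -36 + 25*(-45/4) = -36 - 1125/4 = -1269/4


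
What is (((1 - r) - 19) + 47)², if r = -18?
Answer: 2209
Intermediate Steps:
(((1 - r) - 19) + 47)² = (((1 - 1*(-18)) - 19) + 47)² = (((1 + 18) - 19) + 47)² = ((19 - 19) + 47)² = (0 + 47)² = 47² = 2209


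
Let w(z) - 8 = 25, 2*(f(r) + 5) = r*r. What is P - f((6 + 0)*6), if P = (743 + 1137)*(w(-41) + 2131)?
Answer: 4067677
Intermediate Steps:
f(r) = -5 + r**2/2 (f(r) = -5 + (r*r)/2 = -5 + r**2/2)
w(z) = 33 (w(z) = 8 + 25 = 33)
P = 4068320 (P = (743 + 1137)*(33 + 2131) = 1880*2164 = 4068320)
P - f((6 + 0)*6) = 4068320 - (-5 + ((6 + 0)*6)**2/2) = 4068320 - (-5 + (6*6)**2/2) = 4068320 - (-5 + (1/2)*36**2) = 4068320 - (-5 + (1/2)*1296) = 4068320 - (-5 + 648) = 4068320 - 1*643 = 4068320 - 643 = 4067677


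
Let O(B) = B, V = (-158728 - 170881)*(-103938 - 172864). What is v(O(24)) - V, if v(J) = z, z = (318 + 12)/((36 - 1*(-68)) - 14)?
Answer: -273709291243/3 ≈ -9.1236e+10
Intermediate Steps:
V = 91236430418 (V = -329609*(-276802) = 91236430418)
z = 11/3 (z = 330/((36 + 68) - 14) = 330/(104 - 14) = 330/90 = 330*(1/90) = 11/3 ≈ 3.6667)
v(J) = 11/3
v(O(24)) - V = 11/3 - 1*91236430418 = 11/3 - 91236430418 = -273709291243/3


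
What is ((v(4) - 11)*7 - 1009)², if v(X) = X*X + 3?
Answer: 908209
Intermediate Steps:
v(X) = 3 + X² (v(X) = X² + 3 = 3 + X²)
((v(4) - 11)*7 - 1009)² = (((3 + 4²) - 11)*7 - 1009)² = (((3 + 16) - 11)*7 - 1009)² = ((19 - 11)*7 - 1009)² = (8*7 - 1009)² = (56 - 1009)² = (-953)² = 908209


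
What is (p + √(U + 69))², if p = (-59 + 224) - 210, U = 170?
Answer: (45 - √239)² ≈ 872.63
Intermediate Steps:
p = -45 (p = 165 - 210 = -45)
(p + √(U + 69))² = (-45 + √(170 + 69))² = (-45 + √239)²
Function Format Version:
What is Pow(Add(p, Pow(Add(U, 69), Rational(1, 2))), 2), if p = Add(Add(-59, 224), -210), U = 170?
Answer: Pow(Add(45, Mul(-1, Pow(239, Rational(1, 2)))), 2) ≈ 872.63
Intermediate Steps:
p = -45 (p = Add(165, -210) = -45)
Pow(Add(p, Pow(Add(U, 69), Rational(1, 2))), 2) = Pow(Add(-45, Pow(Add(170, 69), Rational(1, 2))), 2) = Pow(Add(-45, Pow(239, Rational(1, 2))), 2)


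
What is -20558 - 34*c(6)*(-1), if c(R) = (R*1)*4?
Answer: -19742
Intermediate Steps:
c(R) = 4*R (c(R) = R*4 = 4*R)
-20558 - 34*c(6)*(-1) = -20558 - 136*6*(-1) = -20558 - 34*24*(-1) = -20558 - 816*(-1) = -20558 + 816 = -19742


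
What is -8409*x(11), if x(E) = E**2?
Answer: -1017489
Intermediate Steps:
-8409*x(11) = -8409*11**2 = -8409*121 = -1017489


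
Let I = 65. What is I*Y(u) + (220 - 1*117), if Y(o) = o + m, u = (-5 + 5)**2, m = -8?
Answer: -417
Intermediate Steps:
u = 0 (u = 0**2 = 0)
Y(o) = -8 + o (Y(o) = o - 8 = -8 + o)
I*Y(u) + (220 - 1*117) = 65*(-8 + 0) + (220 - 1*117) = 65*(-8) + (220 - 117) = -520 + 103 = -417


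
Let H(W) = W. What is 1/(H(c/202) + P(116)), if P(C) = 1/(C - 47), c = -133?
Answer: -13938/8975 ≈ -1.5530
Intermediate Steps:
P(C) = 1/(-47 + C)
1/(H(c/202) + P(116)) = 1/(-133/202 + 1/(-47 + 116)) = 1/(-133*1/202 + 1/69) = 1/(-133/202 + 1/69) = 1/(-8975/13938) = -13938/8975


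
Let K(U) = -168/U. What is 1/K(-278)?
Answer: 139/84 ≈ 1.6548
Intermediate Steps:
1/K(-278) = 1/(-168/(-278)) = 1/(-168*(-1/278)) = 1/(84/139) = 139/84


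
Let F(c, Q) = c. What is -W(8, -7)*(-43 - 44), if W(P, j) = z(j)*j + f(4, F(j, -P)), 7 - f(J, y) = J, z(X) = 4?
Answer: -2175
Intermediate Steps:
f(J, y) = 7 - J
W(P, j) = 3 + 4*j (W(P, j) = 4*j + (7 - 1*4) = 4*j + (7 - 4) = 4*j + 3 = 3 + 4*j)
-W(8, -7)*(-43 - 44) = -(3 + 4*(-7))*(-43 - 44) = -(3 - 28)*(-87) = -(-25)*(-87) = -1*2175 = -2175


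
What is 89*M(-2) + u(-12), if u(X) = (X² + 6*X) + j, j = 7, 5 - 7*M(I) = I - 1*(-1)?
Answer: 1087/7 ≈ 155.29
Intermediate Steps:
M(I) = 4/7 - I/7 (M(I) = 5/7 - (I - 1*(-1))/7 = 5/7 - (I + 1)/7 = 5/7 - (1 + I)/7 = 5/7 + (-⅐ - I/7) = 4/7 - I/7)
u(X) = 7 + X² + 6*X (u(X) = (X² + 6*X) + 7 = 7 + X² + 6*X)
89*M(-2) + u(-12) = 89*(4/7 - ⅐*(-2)) + (7 + (-12)² + 6*(-12)) = 89*(4/7 + 2/7) + (7 + 144 - 72) = 89*(6/7) + 79 = 534/7 + 79 = 1087/7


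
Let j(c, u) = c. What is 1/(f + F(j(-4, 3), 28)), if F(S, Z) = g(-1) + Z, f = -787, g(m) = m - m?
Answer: -1/759 ≈ -0.0013175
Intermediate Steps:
g(m) = 0
F(S, Z) = Z (F(S, Z) = 0 + Z = Z)
1/(f + F(j(-4, 3), 28)) = 1/(-787 + 28) = 1/(-759) = -1/759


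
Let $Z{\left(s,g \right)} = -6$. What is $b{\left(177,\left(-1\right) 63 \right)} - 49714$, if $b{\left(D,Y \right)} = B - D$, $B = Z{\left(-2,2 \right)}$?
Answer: $-49897$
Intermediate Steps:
$B = -6$
$b{\left(D,Y \right)} = -6 - D$
$b{\left(177,\left(-1\right) 63 \right)} - 49714 = \left(-6 - 177\right) - 49714 = -183 - 49714 = -49897$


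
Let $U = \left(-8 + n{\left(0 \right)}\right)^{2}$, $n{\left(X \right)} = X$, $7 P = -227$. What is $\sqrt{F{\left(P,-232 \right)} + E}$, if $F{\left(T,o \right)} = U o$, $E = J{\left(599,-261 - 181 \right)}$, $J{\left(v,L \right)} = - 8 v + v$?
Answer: $i \sqrt{19041} \approx 137.99 i$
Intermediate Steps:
$P = - \frac{227}{7}$ ($P = \frac{1}{7} \left(-227\right) = - \frac{227}{7} \approx -32.429$)
$J{\left(v,L \right)} = - 7 v$
$U = 64$ ($U = \left(-8 + 0\right)^{2} = \left(-8\right)^{2} = 64$)
$E = -4193$ ($E = \left(-7\right) 599 = -4193$)
$F{\left(T,o \right)} = 64 o$
$\sqrt{F{\left(P,-232 \right)} + E} = \sqrt{64 \left(-232\right) - 4193} = \sqrt{-14848 - 4193} = \sqrt{-19041} = i \sqrt{19041}$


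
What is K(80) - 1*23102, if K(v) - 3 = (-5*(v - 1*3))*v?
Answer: -53899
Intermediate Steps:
K(v) = 3 + v*(15 - 5*v) (K(v) = 3 + (-5*(v - 1*3))*v = 3 + (-5*(v - 3))*v = 3 + (-5*(-3 + v))*v = 3 + (15 - 5*v)*v = 3 + v*(15 - 5*v))
K(80) - 1*23102 = (3 - 5*80**2 + 15*80) - 1*23102 = (3 - 5*6400 + 1200) - 23102 = (3 - 32000 + 1200) - 23102 = -30797 - 23102 = -53899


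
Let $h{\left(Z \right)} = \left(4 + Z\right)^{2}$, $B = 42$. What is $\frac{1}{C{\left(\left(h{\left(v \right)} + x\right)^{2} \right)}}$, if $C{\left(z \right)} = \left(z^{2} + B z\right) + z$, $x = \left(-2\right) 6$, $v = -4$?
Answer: $\frac{1}{26928} \approx 3.7136 \cdot 10^{-5}$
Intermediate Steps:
$x = -12$
$C{\left(z \right)} = z^{2} + 43 z$ ($C{\left(z \right)} = \left(z^{2} + 42 z\right) + z = z^{2} + 43 z$)
$\frac{1}{C{\left(\left(h{\left(v \right)} + x\right)^{2} \right)}} = \frac{1}{\left(\left(4 - 4\right)^{2} - 12\right)^{2} \left(43 + \left(\left(4 - 4\right)^{2} - 12\right)^{2}\right)} = \frac{1}{\left(0^{2} - 12\right)^{2} \left(43 + \left(0^{2} - 12\right)^{2}\right)} = \frac{1}{\left(0 - 12\right)^{2} \left(43 + \left(0 - 12\right)^{2}\right)} = \frac{1}{\left(-12\right)^{2} \left(43 + \left(-12\right)^{2}\right)} = \frac{1}{144 \left(43 + 144\right)} = \frac{1}{144 \cdot 187} = \frac{1}{26928}$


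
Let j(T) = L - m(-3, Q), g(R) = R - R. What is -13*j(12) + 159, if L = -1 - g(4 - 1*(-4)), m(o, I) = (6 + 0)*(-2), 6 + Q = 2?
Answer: 16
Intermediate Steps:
g(R) = 0
Q = -4 (Q = -6 + 2 = -4)
m(o, I) = -12 (m(o, I) = 6*(-2) = -12)
L = -1 (L = -1 - 1*0 = -1 + 0 = -1)
j(T) = 11 (j(T) = -1 - 1*(-12) = -1 + 12 = 11)
-13*j(12) + 159 = -13*11 + 159 = -143 + 159 = 16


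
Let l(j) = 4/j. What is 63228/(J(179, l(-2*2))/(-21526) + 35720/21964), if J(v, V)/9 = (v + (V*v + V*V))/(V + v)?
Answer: 70014924628176/1800862559 ≈ 38879.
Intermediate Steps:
J(v, V) = 9*(v + V² + V*v)/(V + v) (J(v, V) = 9*((v + (V*v + V*V))/(V + v)) = 9*((v + (V*v + V²))/(V + v)) = 9*((v + (V² + V*v))/(V + v)) = 9*((v + V² + V*v)/(V + v)) = 9*(v + V² + V*v)/(V + v))
63228/(J(179, l(-2*2))/(-21526) + 35720/21964) = 63228/((9*(179 + (4/((-2*2)))² + (4/((-2*2)))*179)/(4/((-2*2)) + 179))/(-21526) + 35720/21964) = 63228/((9*(179 + (4/(-4))² + (4/(-4))*179)/(4/(-4) + 179))*(-1/21526) + 35720*(1/21964)) = 63228/((9*(179 + (4*(-¼))² + (4*(-¼))*179)/(4*(-¼) + 179))*(-1/21526) + 470/289) = 63228/((9*(179 + (-1)² - 1*179)/(-1 + 179))*(-1/21526) + 470/289) = 63228/((9*(179 + 1 - 179)/178)*(-1/21526) + 470/289) = 63228/((9*(1/178)*1)*(-1/21526) + 470/289) = 63228/((9/178)*(-1/21526) + 470/289) = 63228/(-9/3831628 + 470/289) = 63228/(1800862559/1107340492) = 63228*(1107340492/1800862559) = 70014924628176/1800862559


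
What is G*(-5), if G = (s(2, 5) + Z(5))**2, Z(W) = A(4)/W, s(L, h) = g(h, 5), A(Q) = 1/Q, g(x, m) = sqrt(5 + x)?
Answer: -4001/80 - sqrt(10)/2 ≈ -51.594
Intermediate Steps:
s(L, h) = sqrt(5 + h)
Z(W) = 1/(4*W)
G = (1/20 + sqrt(10))**2 (G = (sqrt(5 + 5) + (1/4)/5)**2 = (sqrt(10) + (1/4)*(1/5))**2 = (sqrt(10) + 1/20)**2 = (1/20 + sqrt(10))**2 ≈ 10.319)
G*(-5) = (4001/400 + sqrt(10)/10)*(-5) = -4001/80 - sqrt(10)/2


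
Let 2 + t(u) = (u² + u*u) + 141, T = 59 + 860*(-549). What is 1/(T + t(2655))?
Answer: 1/13626108 ≈ 7.3388e-8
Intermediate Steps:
T = -472081 (T = 59 - 472140 = -472081)
t(u) = 139 + 2*u² (t(u) = -2 + ((u² + u*u) + 141) = -2 + ((u² + u²) + 141) = -2 + (2*u² + 141) = -2 + (141 + 2*u²) = 139 + 2*u²)
1/(T + t(2655)) = 1/(-472081 + (139 + 2*2655²)) = 1/(-472081 + (139 + 2*7049025)) = 1/(-472081 + (139 + 14098050)) = 1/(-472081 + 14098189) = 1/13626108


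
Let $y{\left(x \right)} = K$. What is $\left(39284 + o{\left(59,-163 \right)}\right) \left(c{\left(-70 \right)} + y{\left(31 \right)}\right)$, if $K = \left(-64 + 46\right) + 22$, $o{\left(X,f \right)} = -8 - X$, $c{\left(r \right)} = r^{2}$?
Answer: $192320168$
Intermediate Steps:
$K = 4$ ($K = -18 + 22 = 4$)
$y{\left(x \right)} = 4$
$\left(39284 + o{\left(59,-163 \right)}\right) \left(c{\left(-70 \right)} + y{\left(31 \right)}\right) = \left(39284 - 67\right) \left(\left(-70\right)^{2} + 4\right) = \left(39284 - 67\right) \left(4900 + 4\right) = \left(39284 - 67\right) 4904 = 39217 \cdot 4904 = 192320168$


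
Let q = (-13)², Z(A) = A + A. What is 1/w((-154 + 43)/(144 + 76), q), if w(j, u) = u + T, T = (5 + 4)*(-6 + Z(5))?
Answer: 1/205 ≈ 0.0048781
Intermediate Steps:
Z(A) = 2*A
q = 169
T = 36 (T = (5 + 4)*(-6 + 2*5) = 9*(-6 + 10) = 9*4 = 36)
w(j, u) = 36 + u (w(j, u) = u + 36 = 36 + u)
1/w((-154 + 43)/(144 + 76), q) = 1/(36 + 169) = 1/205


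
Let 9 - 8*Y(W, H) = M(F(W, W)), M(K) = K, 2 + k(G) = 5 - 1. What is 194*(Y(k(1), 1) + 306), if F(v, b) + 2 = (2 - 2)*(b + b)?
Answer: 238523/4 ≈ 59631.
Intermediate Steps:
F(v, b) = -2 (F(v, b) = -2 + (2 - 2)*(b + b) = -2 + 0*(2*b) = -2 + 0 = -2)
k(G) = 2 (k(G) = -2 + (5 - 1) = -2 + 4 = 2)
Y(W, H) = 11/8 (Y(W, H) = 9/8 - 1/8*(-2) = 9/8 + 1/4 = 11/8)
194*(Y(k(1), 1) + 306) = 194*(11/8 + 306) = 194*(2459/8) = 238523/4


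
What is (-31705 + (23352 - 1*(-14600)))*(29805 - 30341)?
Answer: -3348392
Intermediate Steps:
(-31705 + (23352 - 1*(-14600)))*(29805 - 30341) = (-31705 + (23352 + 14600))*(-536) = (-31705 + 37952)*(-536) = 6247*(-536) = -3348392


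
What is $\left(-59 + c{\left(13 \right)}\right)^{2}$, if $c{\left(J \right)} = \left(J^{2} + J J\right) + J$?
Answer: $85264$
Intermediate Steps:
$c{\left(J \right)} = J + 2 J^{2}$ ($c{\left(J \right)} = \left(J^{2} + J^{2}\right) + J = 2 J^{2} + J = J + 2 J^{2}$)
$\left(-59 + c{\left(13 \right)}\right)^{2} = \left(-59 + 13 \left(1 + 2 \cdot 13\right)\right)^{2} = \left(-59 + 13 \left(1 + 26\right)\right)^{2} = \left(-59 + 13 \cdot 27\right)^{2} = \left(-59 + 351\right)^{2} = 292^{2} = 85264$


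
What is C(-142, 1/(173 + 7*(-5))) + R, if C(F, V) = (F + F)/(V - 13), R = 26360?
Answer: 47302672/1793 ≈ 26382.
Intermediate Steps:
C(F, V) = 2*F/(-13 + V) (C(F, V) = (2*F)/(-13 + V) = 2*F/(-13 + V))
C(-142, 1/(173 + 7*(-5))) + R = 2*(-142)/(-13 + 1/(173 + 7*(-5))) + 26360 = 2*(-142)/(-13 + 1/(173 - 35)) + 26360 = 2*(-142)/(-13 + 1/138) + 26360 = 2*(-142)/(-1793/138) + 26360 = 2*(-142)*(-138/1793) + 26360 = 39192/1793 + 26360 = 47302672/1793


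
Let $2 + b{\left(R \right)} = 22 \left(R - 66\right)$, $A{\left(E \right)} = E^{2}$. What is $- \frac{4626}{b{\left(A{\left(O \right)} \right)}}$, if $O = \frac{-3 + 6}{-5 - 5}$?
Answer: $\frac{231300}{72601} \approx 3.1859$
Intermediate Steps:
$O = - \frac{3}{10}$ ($O = \frac{3}{-10} = 3 \left(- \frac{1}{10}\right) = - \frac{3}{10} \approx -0.3$)
$b{\left(R \right)} = -1454 + 22 R$ ($b{\left(R \right)} = -2 + 22 \left(R - 66\right) = -2 + 22 \left(-66 + R\right) = -2 + \left(-1452 + 22 R\right) = -1454 + 22 R$)
$- \frac{4626}{b{\left(A{\left(O \right)} \right)}} = - \frac{4626}{-1454 + 22 \left(- \frac{3}{10}\right)^{2}} = - \frac{4626}{-1454 + 22 \cdot \frac{9}{100}} = - \frac{4626}{-1454 + \frac{99}{50}} = - \frac{4626}{- \frac{72601}{50}} = \left(-4626\right) \left(- \frac{50}{72601}\right) = \frac{231300}{72601}$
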